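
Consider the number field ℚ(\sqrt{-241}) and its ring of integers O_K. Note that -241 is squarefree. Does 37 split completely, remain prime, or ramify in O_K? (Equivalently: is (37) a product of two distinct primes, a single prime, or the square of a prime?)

inert — (37) stays prime in O_K

d = -241 ≡ 3 (mod 4), so O_K = ℤ[√-241] and disc(K) = 4d = -964.
disc(K) = -964 is not divisible by 37; 37 is unramified.
Legendre symbol by Euler's criterion: (-241/37) ≡ (-241)^18 ≡ 36 (mod 37), i.e. (-241/37) = -1.
d is a non-residue mod p, hence 37 remains inert in O_K.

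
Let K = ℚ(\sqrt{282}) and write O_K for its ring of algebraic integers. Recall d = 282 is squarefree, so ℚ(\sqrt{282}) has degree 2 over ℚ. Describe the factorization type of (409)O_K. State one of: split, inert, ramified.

Since 282 ≢ 1 mod 4, the ring of integers is ℤ[√282] with discriminant 4·282 = 1128.
disc(K) = 1128 is not divisible by 409; 409 is unramified.
(282/409) = 282^204 mod 409 = 408, giving Legendre symbol -1.
Legendre symbol -1 ⇒ 409 is inert.

remains prime (inert)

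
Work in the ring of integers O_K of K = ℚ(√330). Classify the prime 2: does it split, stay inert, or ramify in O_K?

p ramifies

d = 330 ≡ 2 (mod 4), so O_K = ℤ[√330] and disc(K) = 4d = 1320.
disc(K) = 1320 = 2·660, so p = 2 is ramified.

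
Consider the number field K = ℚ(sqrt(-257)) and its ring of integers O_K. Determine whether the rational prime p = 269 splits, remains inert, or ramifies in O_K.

-257 mod 4 = 3, hence disc K = 4·(-257) = -1028 and O_K = ℤ[√-257].
269 ∤ -1028, so 269 is unramified.
(-257/269) = 12^134 mod 269 = 268, giving Legendre symbol -1.
(-257/269) = -1, so 269 is inert.

inert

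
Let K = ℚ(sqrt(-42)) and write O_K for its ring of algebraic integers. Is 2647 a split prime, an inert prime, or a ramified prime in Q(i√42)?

Since -42 ≢ 1 mod 4, the ring of integers is ℤ[√-42] with discriminant 4·(-42) = -168.
Since gcd(2647, -168) = 1 the prime 2647 does not ramify.
Euler's criterion: (-42)^1323 mod 2647 = 2646. Thus (-42|2647) = -1.
d is a non-residue mod p, hence 2647 remains inert in O_K.

inert — (2647) stays prime in O_K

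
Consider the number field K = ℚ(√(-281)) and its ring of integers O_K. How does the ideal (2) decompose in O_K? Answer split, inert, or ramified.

Since -281 ≢ 1 mod 4, the ring of integers is ℤ[√-281] with discriminant 4·(-281) = -1124.
disc(K) = -1124 = 2·(-562), so p = 2 is ramified.

2 is ramified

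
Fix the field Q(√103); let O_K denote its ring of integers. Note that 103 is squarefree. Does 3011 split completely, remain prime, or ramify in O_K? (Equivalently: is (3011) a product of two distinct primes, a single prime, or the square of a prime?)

p splits

103 mod 4 = 3, hence disc K = 4·103 = 412 and O_K = ℤ[√103].
Since gcd(3011, 412) = 1 the prime 3011 does not ramify.
Compute (103/3011) via Euler: 103^((3011-1)/2) mod 3011 = 1, so (103/3011) = 1.
(103/3011) = 1, so 3011 splits.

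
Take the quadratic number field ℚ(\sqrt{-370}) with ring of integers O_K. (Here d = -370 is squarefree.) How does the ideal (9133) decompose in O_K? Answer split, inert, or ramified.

remains prime (inert)

-370 mod 4 = 2, hence disc K = 4·(-370) = -1480 and O_K = ℤ[√-370].
Since gcd(9133, -1480) = 1 the prime 9133 does not ramify.
(-370/9133) = 8763^4566 mod 9133 = 9132, giving Legendre symbol -1.
(-370/9133) = -1, so 9133 is inert.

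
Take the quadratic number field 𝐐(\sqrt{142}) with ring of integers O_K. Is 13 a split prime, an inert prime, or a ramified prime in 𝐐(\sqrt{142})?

Since 142 ≢ 1 mod 4, the ring of integers is ℤ[√142] with discriminant 4·142 = 568.
disc(K) = 568 is not divisible by 13; 13 is unramified.
Compute (142/13) via Euler: 12^((13-1)/2) mod 13 = 1, so (142/13) = 1.
Legendre symbol 1 ⇒ 13 is split.

13 splits in O_K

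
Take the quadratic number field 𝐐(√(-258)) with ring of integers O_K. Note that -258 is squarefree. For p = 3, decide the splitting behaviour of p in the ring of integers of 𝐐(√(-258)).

d = -258 ≡ 2 (mod 4), so O_K = ℤ[√-258] and disc(K) = 4d = -1032.
Ramification test: 3 | -1032. The prime 3 ramifies in K.

3 is ramified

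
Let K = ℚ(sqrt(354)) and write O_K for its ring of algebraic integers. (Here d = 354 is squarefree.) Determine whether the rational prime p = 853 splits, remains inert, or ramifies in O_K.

inert — (853) stays prime in O_K

Since 354 ≢ 1 mod 4, the ring of integers is ℤ[√354] with discriminant 4·354 = 1416.
disc(K) = 1416 is not divisible by 853; 853 is unramified.
Compute (354/853) via Euler: 354^((853-1)/2) mod 853 = 852, so (354/853) = -1.
d is a non-residue mod p, hence 853 remains inert in O_K.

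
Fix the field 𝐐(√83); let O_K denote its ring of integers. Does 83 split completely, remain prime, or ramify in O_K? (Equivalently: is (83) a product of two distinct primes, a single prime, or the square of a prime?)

p ramifies

Since 83 ≢ 1 mod 4, the ring of integers is ℤ[√83] with discriminant 4·83 = 332.
disc(K) = 332 = 83·4, so p = 83 is ramified.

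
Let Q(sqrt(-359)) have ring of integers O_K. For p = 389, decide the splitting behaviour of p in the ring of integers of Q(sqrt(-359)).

-359 mod 4 = 1, hence disc K = -359 and O_K = ℤ[(1+√-359)/2].
Since gcd(389, -359) = 1 the prime 389 does not ramify.
(-359/389) = 30^194 mod 389 = 1, giving Legendre symbol 1.
Legendre symbol 1 ⇒ 389 is split.

splits completely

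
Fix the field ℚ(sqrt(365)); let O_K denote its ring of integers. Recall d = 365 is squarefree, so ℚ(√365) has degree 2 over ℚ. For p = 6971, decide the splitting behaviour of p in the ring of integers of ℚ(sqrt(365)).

splits completely

365 mod 4 = 1, hence disc K = 365 and O_K = ℤ[(1+√365)/2].
Since gcd(6971, 365) = 1 the prime 6971 does not ramify.
Compute (365/6971) via Euler: 365^((6971-1)/2) mod 6971 = 1, so (365/6971) = 1.
d is a quadratic residue mod p, hence 6971 splits in O_K.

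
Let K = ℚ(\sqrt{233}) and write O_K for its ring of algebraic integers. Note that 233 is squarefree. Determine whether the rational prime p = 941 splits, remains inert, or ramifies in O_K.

d = 233 ≡ 1 (mod 4), so O_K = ℤ[(1+√233)/2] and disc(K) = d = 233.
Since gcd(941, 233) = 1 the prime 941 does not ramify.
(233/941) = 233^470 mod 941 = 1, giving Legendre symbol 1.
d is a quadratic residue mod p, hence 941 splits in O_K.

941 splits in O_K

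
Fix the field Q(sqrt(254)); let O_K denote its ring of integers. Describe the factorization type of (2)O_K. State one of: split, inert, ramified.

Since 254 ≢ 1 mod 4, the ring of integers is ℤ[√254] with discriminant 4·254 = 1016.
disc(K) = 1016 = 2·508, so p = 2 is ramified.

ramified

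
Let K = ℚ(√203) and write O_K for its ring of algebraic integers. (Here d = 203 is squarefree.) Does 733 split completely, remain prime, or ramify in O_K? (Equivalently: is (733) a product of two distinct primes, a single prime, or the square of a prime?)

203 mod 4 = 3, hence disc K = 4·203 = 812 and O_K = ℤ[√203].
Since gcd(733, 812) = 1 the prime 733 does not ramify.
(203/733) = 203^366 mod 733 = 1, giving Legendre symbol 1.
Legendre symbol 1 ⇒ 733 is split.

split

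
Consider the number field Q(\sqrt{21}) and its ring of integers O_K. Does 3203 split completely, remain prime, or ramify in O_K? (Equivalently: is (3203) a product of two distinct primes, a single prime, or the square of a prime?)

d = 21 ≡ 1 (mod 4), so O_K = ℤ[(1+√21)/2] and disc(K) = d = 21.
3203 ∤ 21, so 3203 is unramified.
(21/3203) = 21^1601 mod 3203 = 3202, giving Legendre symbol -1.
(21/3203) = -1, so 3203 is inert.

inert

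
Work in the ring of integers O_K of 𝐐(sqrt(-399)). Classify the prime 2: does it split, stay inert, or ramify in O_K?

Since -399 ≡ 1 mod 4, the ring of integers is ℤ[(1+√-399)/2] with discriminant -399.
2 ∤ -399, so 2 is unramified.
For p = 2 with d ≡ 1 (mod 4): d mod 8 = 1, so 2 splits.

2 splits in O_K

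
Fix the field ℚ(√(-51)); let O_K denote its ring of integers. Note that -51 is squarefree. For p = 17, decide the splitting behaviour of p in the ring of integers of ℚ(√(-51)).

17 is ramified

d = -51 ≡ 1 (mod 4), so O_K = ℤ[(1+√-51)/2] and disc(K) = d = -51.
Ramification test: 17 | -51. The prime 17 ramifies in K.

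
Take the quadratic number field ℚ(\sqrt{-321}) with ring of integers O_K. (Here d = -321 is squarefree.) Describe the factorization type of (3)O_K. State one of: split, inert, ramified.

p ramifies

-321 mod 4 = 3, hence disc K = 4·(-321) = -1284 and O_K = ℤ[√-321].
3 divides disc(K) = -1284, so 3 ramifies.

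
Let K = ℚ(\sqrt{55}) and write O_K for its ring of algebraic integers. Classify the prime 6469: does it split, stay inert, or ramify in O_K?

d = 55 ≡ 3 (mod 4), so O_K = ℤ[√55] and disc(K) = 4d = 220.
Since gcd(6469, 220) = 1 the prime 6469 does not ramify.
Euler's criterion: 55^3234 mod 6469 = 1. Thus (55|6469) = 1.
d is a quadratic residue mod p, hence 6469 splits in O_K.

splits completely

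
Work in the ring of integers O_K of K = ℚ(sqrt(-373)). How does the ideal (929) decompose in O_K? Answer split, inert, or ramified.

-373 mod 4 = 3, hence disc K = 4·(-373) = -1492 and O_K = ℤ[√-373].
Since gcd(929, -1492) = 1 the prime 929 does not ramify.
Euler's criterion: (-373)^464 mod 929 = 928. Thus (-373|929) = -1.
Legendre symbol -1 ⇒ 929 is inert.

remains prime (inert)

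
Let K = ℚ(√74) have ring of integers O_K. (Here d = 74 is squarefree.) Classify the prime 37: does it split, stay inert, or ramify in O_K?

ramified

Since 74 ≢ 1 mod 4, the ring of integers is ℤ[√74] with discriminant 4·74 = 296.
Ramification test: 37 | 296. The prime 37 ramifies in K.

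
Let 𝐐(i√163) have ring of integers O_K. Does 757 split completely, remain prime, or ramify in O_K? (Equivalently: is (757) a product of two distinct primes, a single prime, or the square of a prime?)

inert — (757) stays prime in O_K

-163 mod 4 = 1, hence disc K = -163 and O_K = ℤ[(1+√-163)/2].
757 ∤ -163, so 757 is unramified.
Compute (-163/757) via Euler: 594^((757-1)/2) mod 757 = 756, so (-163/757) = -1.
(-163/757) = -1, so 757 is inert.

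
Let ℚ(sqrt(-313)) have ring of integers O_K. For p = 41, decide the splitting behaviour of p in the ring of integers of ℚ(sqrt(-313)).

p is inert

d = -313 ≡ 3 (mod 4), so O_K = ℤ[√-313] and disc(K) = 4d = -1252.
41 ∤ -1252, so 41 is unramified.
(-313/41) = 15^20 mod 41 = 40, giving Legendre symbol -1.
(-313/41) = -1, so 41 is inert.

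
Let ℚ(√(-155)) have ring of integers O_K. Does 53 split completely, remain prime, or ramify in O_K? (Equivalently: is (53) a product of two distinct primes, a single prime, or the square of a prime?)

split

-155 mod 4 = 1, hence disc K = -155 and O_K = ℤ[(1+√-155)/2].
Since gcd(53, -155) = 1 the prime 53 does not ramify.
Compute (-155/53) via Euler: 4^((53-1)/2) mod 53 = 1, so (-155/53) = 1.
Legendre symbol 1 ⇒ 53 is split.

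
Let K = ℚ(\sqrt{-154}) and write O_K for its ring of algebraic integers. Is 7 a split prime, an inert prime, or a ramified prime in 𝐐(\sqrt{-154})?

Since -154 ≢ 1 mod 4, the ring of integers is ℤ[√-154] with discriminant 4·(-154) = -616.
disc(K) = -616 = 7·(-88), so p = 7 is ramified.

ramified — (7) = 𝔭²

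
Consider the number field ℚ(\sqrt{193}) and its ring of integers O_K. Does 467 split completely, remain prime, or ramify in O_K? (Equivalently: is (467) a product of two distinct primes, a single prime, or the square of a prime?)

d = 193 ≡ 1 (mod 4), so O_K = ℤ[(1+√193)/2] and disc(K) = d = 193.
467 ∤ 193, so 467 is unramified.
Compute (193/467) via Euler: 193^((467-1)/2) mod 467 = 1, so (193/467) = 1.
Legendre symbol 1 ⇒ 467 is split.

split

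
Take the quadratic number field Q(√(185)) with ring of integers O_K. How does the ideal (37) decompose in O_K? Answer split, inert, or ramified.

185 mod 4 = 1, hence disc K = 185 and O_K = ℤ[(1+√185)/2].
37 divides disc(K) = 185, so 37 ramifies.

ramifies in O_K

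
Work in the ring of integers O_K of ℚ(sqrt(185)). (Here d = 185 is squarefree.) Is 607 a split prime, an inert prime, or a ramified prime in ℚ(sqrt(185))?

p splits

d = 185 ≡ 1 (mod 4), so O_K = ℤ[(1+√185)/2] and disc(K) = d = 185.
disc(K) = 185 is not divisible by 607; 607 is unramified.
Euler's criterion: 185^303 mod 607 = 1. Thus (185|607) = 1.
d is a quadratic residue mod p, hence 607 splits in O_K.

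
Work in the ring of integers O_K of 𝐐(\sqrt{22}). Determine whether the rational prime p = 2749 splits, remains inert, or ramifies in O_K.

d = 22 ≡ 2 (mod 4), so O_K = ℤ[√22] and disc(K) = 4d = 88.
disc(K) = 88 is not divisible by 2749; 2749 is unramified.
Euler's criterion: 22^1374 mod 2749 = 1. Thus (22|2749) = 1.
d is a quadratic residue mod p, hence 2749 splits in O_K.

split — (2749) = 𝔭₁𝔭₂ with 𝔭₁ ≠ 𝔭₂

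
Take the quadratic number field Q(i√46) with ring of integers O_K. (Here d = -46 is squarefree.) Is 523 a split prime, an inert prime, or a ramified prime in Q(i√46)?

d = -46 ≡ 2 (mod 4), so O_K = ℤ[√-46] and disc(K) = 4d = -184.
523 ∤ -184, so 523 is unramified.
(-46/523) = 477^261 mod 523 = 1, giving Legendre symbol 1.
(-46/523) = 1, so 523 splits.

p splits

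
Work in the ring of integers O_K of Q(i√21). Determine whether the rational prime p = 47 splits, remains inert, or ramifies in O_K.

47 remains inert

Since -21 ≢ 1 mod 4, the ring of integers is ℤ[√-21] with discriminant 4·(-21) = -84.
Since gcd(47, -84) = 1 the prime 47 does not ramify.
(-21/47) = 26^23 mod 47 = 46, giving Legendre symbol -1.
(-21/47) = -1, so 47 is inert.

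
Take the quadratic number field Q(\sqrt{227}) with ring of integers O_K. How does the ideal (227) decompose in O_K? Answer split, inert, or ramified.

ramified — (227) = 𝔭²

Since 227 ≢ 1 mod 4, the ring of integers is ℤ[√227] with discriminant 4·227 = 908.
227 divides disc(K) = 908, so 227 ramifies.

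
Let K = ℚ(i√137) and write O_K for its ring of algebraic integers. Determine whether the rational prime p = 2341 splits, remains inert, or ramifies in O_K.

-137 mod 4 = 3, hence disc K = 4·(-137) = -548 and O_K = ℤ[√-137].
disc(K) = -548 is not divisible by 2341; 2341 is unramified.
Compute (-137/2341) via Euler: 2204^((2341-1)/2) mod 2341 = 2340, so (-137/2341) = -1.
Legendre symbol -1 ⇒ 2341 is inert.

2341 remains inert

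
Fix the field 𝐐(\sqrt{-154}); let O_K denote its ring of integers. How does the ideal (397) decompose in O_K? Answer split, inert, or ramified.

Since -154 ≢ 1 mod 4, the ring of integers is ℤ[√-154] with discriminant 4·(-154) = -616.
397 ∤ -616, so 397 is unramified.
Euler's criterion: (-154)^198 mod 397 = 1. Thus (-154|397) = 1.
Legendre symbol 1 ⇒ 397 is split.

split — (397) = 𝔭₁𝔭₂ with 𝔭₁ ≠ 𝔭₂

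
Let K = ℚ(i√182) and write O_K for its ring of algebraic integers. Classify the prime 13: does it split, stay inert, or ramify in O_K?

ramified

Since -182 ≢ 1 mod 4, the ring of integers is ℤ[√-182] with discriminant 4·(-182) = -728.
13 divides disc(K) = -728, so 13 ramifies.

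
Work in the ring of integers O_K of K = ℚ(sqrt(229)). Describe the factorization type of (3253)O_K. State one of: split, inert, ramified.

d = 229 ≡ 1 (mod 4), so O_K = ℤ[(1+√229)/2] and disc(K) = d = 229.
disc(K) = 229 is not divisible by 3253; 3253 is unramified.
(229/3253) = 229^1626 mod 3253 = 3252, giving Legendre symbol -1.
d is a non-residue mod p, hence 3253 remains inert in O_K.

inert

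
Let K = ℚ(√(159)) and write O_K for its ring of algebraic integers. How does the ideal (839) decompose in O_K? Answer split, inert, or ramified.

Since 159 ≢ 1 mod 4, the ring of integers is ℤ[√159] with discriminant 4·159 = 636.
disc(K) = 636 is not divisible by 839; 839 is unramified.
Euler's criterion: 159^419 mod 839 = 1. Thus (159|839) = 1.
Legendre symbol 1 ⇒ 839 is split.

split — (839) = 𝔭₁𝔭₂ with 𝔭₁ ≠ 𝔭₂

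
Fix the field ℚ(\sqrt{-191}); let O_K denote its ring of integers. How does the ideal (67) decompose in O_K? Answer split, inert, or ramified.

Since -191 ≡ 1 mod 4, the ring of integers is ℤ[(1+√-191)/2] with discriminant -191.
Since gcd(67, -191) = 1 the prime 67 does not ramify.
Compute (-191/67) via Euler: 10^((67-1)/2) mod 67 = 1, so (-191/67) = 1.
(-191/67) = 1, so 67 splits.

p splits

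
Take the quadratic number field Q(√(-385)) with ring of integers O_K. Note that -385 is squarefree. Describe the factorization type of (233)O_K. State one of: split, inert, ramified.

d = -385 ≡ 3 (mod 4), so O_K = ℤ[√-385] and disc(K) = 4d = -1540.
Since gcd(233, -1540) = 1 the prime 233 does not ramify.
(-385/233) = 81^116 mod 233 = 1, giving Legendre symbol 1.
(-385/233) = 1, so 233 splits.

split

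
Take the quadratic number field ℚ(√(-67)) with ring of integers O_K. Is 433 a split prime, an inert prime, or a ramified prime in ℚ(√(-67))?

inert — (433) stays prime in O_K

-67 mod 4 = 1, hence disc K = -67 and O_K = ℤ[(1+√-67)/2].
Since gcd(433, -67) = 1 the prime 433 does not ramify.
(-67/433) = 366^216 mod 433 = 432, giving Legendre symbol -1.
(-67/433) = -1, so 433 is inert.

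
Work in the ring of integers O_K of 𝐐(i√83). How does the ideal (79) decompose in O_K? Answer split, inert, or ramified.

inert — (79) stays prime in O_K

d = -83 ≡ 1 (mod 4), so O_K = ℤ[(1+√-83)/2] and disc(K) = d = -83.
Since gcd(79, -83) = 1 the prime 79 does not ramify.
(-83/79) = 75^39 mod 79 = 78, giving Legendre symbol -1.
(-83/79) = -1, so 79 is inert.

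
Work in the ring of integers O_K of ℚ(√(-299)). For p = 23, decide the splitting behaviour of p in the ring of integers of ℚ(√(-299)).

-299 mod 4 = 1, hence disc K = -299 and O_K = ℤ[(1+√-299)/2].
23 divides disc(K) = -299, so 23 ramifies.

p ramifies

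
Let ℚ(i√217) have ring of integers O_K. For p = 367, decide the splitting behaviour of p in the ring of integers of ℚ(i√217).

-217 mod 4 = 3, hence disc K = 4·(-217) = -868 and O_K = ℤ[√-217].
Since gcd(367, -868) = 1 the prime 367 does not ramify.
(-217/367) = 150^183 mod 367 = 366, giving Legendre symbol -1.
(-217/367) = -1, so 367 is inert.

367 remains inert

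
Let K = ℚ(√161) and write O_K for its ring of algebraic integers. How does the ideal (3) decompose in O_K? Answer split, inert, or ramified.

161 mod 4 = 1, hence disc K = 161 and O_K = ℤ[(1+√161)/2].
disc(K) = 161 is not divisible by 3; 3 is unramified.
(161/3) = 2^1 mod 3 = 2, giving Legendre symbol -1.
d is a non-residue mod p, hence 3 remains inert in O_K.

3 remains inert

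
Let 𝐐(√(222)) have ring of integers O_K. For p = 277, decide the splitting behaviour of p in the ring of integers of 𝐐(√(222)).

Since 222 ≢ 1 mod 4, the ring of integers is ℤ[√222] with discriminant 4·222 = 888.
277 ∤ 888, so 277 is unramified.
Legendre symbol by Euler's criterion: (222/277) ≡ 222^138 ≡ 1 (mod 277), i.e. (222/277) = 1.
(222/277) = 1, so 277 splits.

split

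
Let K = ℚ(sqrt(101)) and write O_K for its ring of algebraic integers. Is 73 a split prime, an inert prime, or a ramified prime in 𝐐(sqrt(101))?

inert

d = 101 ≡ 1 (mod 4), so O_K = ℤ[(1+√101)/2] and disc(K) = d = 101.
73 ∤ 101, so 73 is unramified.
Euler's criterion: 101^36 mod 73 = 72. Thus (101|73) = -1.
d is a non-residue mod p, hence 73 remains inert in O_K.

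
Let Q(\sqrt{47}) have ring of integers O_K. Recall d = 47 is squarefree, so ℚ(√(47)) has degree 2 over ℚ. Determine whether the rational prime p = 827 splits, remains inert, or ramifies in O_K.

p is inert

d = 47 ≡ 3 (mod 4), so O_K = ℤ[√47] and disc(K) = 4d = 188.
Since gcd(827, 188) = 1 the prime 827 does not ramify.
Euler's criterion: 47^413 mod 827 = 826. Thus (47|827) = -1.
d is a non-residue mod p, hence 827 remains inert in O_K.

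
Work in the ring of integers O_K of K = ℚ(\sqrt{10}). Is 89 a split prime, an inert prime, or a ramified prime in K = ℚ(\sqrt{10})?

89 splits in O_K

d = 10 ≡ 2 (mod 4), so O_K = ℤ[√10] and disc(K) = 4d = 40.
89 ∤ 40, so 89 is unramified.
Euler's criterion: 10^44 mod 89 = 1. Thus (10|89) = 1.
(10/89) = 1, so 89 splits.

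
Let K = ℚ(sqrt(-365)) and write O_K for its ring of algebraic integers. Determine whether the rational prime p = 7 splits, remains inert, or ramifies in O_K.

7 remains inert

d = -365 ≡ 3 (mod 4), so O_K = ℤ[√-365] and disc(K) = 4d = -1460.
disc(K) = -1460 is not divisible by 7; 7 is unramified.
Euler's criterion: (-365)^3 mod 7 = 6. Thus (-365|7) = -1.
(-365/7) = -1, so 7 is inert.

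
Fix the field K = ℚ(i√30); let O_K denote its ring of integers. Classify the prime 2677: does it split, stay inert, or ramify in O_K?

d = -30 ≡ 2 (mod 4), so O_K = ℤ[√-30] and disc(K) = 4d = -120.
2677 ∤ -120, so 2677 is unramified.
Euler's criterion: (-30)^1338 mod 2677 = 1. Thus (-30|2677) = 1.
Legendre symbol 1 ⇒ 2677 is split.

split — (2677) = 𝔭₁𝔭₂ with 𝔭₁ ≠ 𝔭₂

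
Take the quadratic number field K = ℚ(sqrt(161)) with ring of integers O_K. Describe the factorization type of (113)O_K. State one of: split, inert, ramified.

Since 161 ≡ 1 mod 4, the ring of integers is ℤ[(1+√161)/2] with discriminant 161.
disc(K) = 161 is not divisible by 113; 113 is unramified.
Compute (161/113) via Euler: 48^((113-1)/2) mod 113 = 112, so (161/113) = -1.
(161/113) = -1, so 113 is inert.

inert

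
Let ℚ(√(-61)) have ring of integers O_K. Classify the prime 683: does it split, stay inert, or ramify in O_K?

-61 mod 4 = 3, hence disc K = 4·(-61) = -244 and O_K = ℤ[√-61].
Since gcd(683, -244) = 1 the prime 683 does not ramify.
Euler's criterion: (-61)^341 mod 683 = 682. Thus (-61|683) = -1.
(-61/683) = -1, so 683 is inert.

p is inert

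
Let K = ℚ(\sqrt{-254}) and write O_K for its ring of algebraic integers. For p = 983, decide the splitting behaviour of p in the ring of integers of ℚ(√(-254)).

-254 mod 4 = 2, hence disc K = 4·(-254) = -1016 and O_K = ℤ[√-254].
983 ∤ -1016, so 983 is unramified.
Legendre symbol by Euler's criterion: (-254/983) ≡ (-254)^491 ≡ 1 (mod 983), i.e. (-254/983) = 1.
(-254/983) = 1, so 983 splits.

p splits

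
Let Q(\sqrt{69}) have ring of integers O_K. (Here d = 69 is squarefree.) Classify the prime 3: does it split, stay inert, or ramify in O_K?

3 is ramified

Since 69 ≡ 1 mod 4, the ring of integers is ℤ[(1+√69)/2] with discriminant 69.
disc(K) = 69 = 3·23, so p = 3 is ramified.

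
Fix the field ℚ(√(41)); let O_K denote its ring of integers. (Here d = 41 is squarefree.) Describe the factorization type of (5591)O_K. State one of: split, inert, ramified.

5591 remains inert

41 mod 4 = 1, hence disc K = 41 and O_K = ℤ[(1+√41)/2].
disc(K) = 41 is not divisible by 5591; 5591 is unramified.
Euler's criterion: 41^2795 mod 5591 = 5590. Thus (41|5591) = -1.
d is a non-residue mod p, hence 5591 remains inert in O_K.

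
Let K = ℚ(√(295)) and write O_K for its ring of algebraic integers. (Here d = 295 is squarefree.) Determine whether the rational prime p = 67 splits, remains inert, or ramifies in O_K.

Since 295 ≢ 1 mod 4, the ring of integers is ℤ[√295] with discriminant 4·295 = 1180.
disc(K) = 1180 is not divisible by 67; 67 is unramified.
(295/67) = 27^33 mod 67 = 66, giving Legendre symbol -1.
(295/67) = -1, so 67 is inert.

inert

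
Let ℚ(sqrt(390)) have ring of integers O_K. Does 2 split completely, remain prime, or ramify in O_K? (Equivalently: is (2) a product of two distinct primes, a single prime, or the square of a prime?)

d = 390 ≡ 2 (mod 4), so O_K = ℤ[√390] and disc(K) = 4d = 1560.
disc(K) = 1560 = 2·780, so p = 2 is ramified.

ramifies in O_K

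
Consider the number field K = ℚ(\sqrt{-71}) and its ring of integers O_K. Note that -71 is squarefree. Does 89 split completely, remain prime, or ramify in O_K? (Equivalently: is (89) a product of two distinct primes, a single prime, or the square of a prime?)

-71 mod 4 = 1, hence disc K = -71 and O_K = ℤ[(1+√-71)/2].
Since gcd(89, -71) = 1 the prime 89 does not ramify.
Legendre symbol by Euler's criterion: (-71/89) ≡ (-71)^44 ≡ 1 (mod 89), i.e. (-71/89) = 1.
Legendre symbol 1 ⇒ 89 is split.

split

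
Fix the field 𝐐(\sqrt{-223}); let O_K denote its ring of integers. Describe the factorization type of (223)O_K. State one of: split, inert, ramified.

Since -223 ≡ 1 mod 4, the ring of integers is ℤ[(1+√-223)/2] with discriminant -223.
223 divides disc(K) = -223, so 223 ramifies.

ramifies in O_K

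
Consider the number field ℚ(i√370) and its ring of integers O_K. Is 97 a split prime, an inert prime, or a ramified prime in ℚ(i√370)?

splits completely

d = -370 ≡ 2 (mod 4), so O_K = ℤ[√-370] and disc(K) = 4d = -1480.
disc(K) = -1480 is not divisible by 97; 97 is unramified.
Compute (-370/97) via Euler: 18^((97-1)/2) mod 97 = 1, so (-370/97) = 1.
(-370/97) = 1, so 97 splits.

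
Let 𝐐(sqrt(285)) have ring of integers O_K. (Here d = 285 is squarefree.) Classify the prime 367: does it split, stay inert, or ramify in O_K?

p is inert

285 mod 4 = 1, hence disc K = 285 and O_K = ℤ[(1+√285)/2].
367 ∤ 285, so 367 is unramified.
(285/367) = 285^183 mod 367 = 366, giving Legendre symbol -1.
d is a non-residue mod p, hence 367 remains inert in O_K.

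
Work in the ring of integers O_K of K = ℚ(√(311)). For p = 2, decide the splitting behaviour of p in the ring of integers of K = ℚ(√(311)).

ramifies in O_K

d = 311 ≡ 3 (mod 4), so O_K = ℤ[√311] and disc(K) = 4d = 1244.
2 divides disc(K) = 1244, so 2 ramifies.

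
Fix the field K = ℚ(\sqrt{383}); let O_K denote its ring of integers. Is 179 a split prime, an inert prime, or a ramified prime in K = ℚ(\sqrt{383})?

p splits

383 mod 4 = 3, hence disc K = 4·383 = 1532 and O_K = ℤ[√383].
Since gcd(179, 1532) = 1 the prime 179 does not ramify.
(383/179) = 25^89 mod 179 = 1, giving Legendre symbol 1.
d is a quadratic residue mod p, hence 179 splits in O_K.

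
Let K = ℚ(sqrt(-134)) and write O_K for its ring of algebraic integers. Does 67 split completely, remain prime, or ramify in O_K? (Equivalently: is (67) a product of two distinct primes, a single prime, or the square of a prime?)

Since -134 ≢ 1 mod 4, the ring of integers is ℤ[√-134] with discriminant 4·(-134) = -536.
67 divides disc(K) = -536, so 67 ramifies.

p ramifies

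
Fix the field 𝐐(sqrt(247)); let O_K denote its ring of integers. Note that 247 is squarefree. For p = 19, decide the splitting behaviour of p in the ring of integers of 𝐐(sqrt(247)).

p ramifies

247 mod 4 = 3, hence disc K = 4·247 = 988 and O_K = ℤ[√247].
disc(K) = 988 = 19·52, so p = 19 is ramified.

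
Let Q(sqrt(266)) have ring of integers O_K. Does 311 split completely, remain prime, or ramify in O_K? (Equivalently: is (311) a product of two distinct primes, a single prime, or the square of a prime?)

311 remains inert

266 mod 4 = 2, hence disc K = 4·266 = 1064 and O_K = ℤ[√266].
311 ∤ 1064, so 311 is unramified.
Compute (266/311) via Euler: 266^((311-1)/2) mod 311 = 310, so (266/311) = -1.
d is a non-residue mod p, hence 311 remains inert in O_K.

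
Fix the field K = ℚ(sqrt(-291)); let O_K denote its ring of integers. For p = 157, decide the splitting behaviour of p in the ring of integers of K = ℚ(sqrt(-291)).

inert — (157) stays prime in O_K

-291 mod 4 = 1, hence disc K = -291 and O_K = ℤ[(1+√-291)/2].
157 ∤ -291, so 157 is unramified.
Euler's criterion: (-291)^78 mod 157 = 156. Thus (-291|157) = -1.
d is a non-residue mod p, hence 157 remains inert in O_K.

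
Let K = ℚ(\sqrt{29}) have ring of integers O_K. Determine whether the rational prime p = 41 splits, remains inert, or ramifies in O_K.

d = 29 ≡ 1 (mod 4), so O_K = ℤ[(1+√29)/2] and disc(K) = d = 29.
disc(K) = 29 is not divisible by 41; 41 is unramified.
Euler's criterion: 29^20 mod 41 = 40. Thus (29|41) = -1.
Legendre symbol -1 ⇒ 41 is inert.

inert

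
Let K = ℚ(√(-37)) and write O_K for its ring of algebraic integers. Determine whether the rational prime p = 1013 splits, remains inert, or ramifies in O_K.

-37 mod 4 = 3, hence disc K = 4·(-37) = -148 and O_K = ℤ[√-37].
Since gcd(1013, -148) = 1 the prime 1013 does not ramify.
(-37/1013) = 976^506 mod 1013 = 1012, giving Legendre symbol -1.
Legendre symbol -1 ⇒ 1013 is inert.

1013 remains inert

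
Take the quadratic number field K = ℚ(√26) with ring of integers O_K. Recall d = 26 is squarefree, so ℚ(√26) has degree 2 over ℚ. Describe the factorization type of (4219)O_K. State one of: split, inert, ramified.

4219 splits in O_K

26 mod 4 = 2, hence disc K = 4·26 = 104 and O_K = ℤ[√26].
disc(K) = 104 is not divisible by 4219; 4219 is unramified.
Compute (26/4219) via Euler: 26^((4219-1)/2) mod 4219 = 1, so (26/4219) = 1.
Legendre symbol 1 ⇒ 4219 is split.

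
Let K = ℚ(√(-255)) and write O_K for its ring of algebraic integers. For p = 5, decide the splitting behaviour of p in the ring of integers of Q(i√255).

Since -255 ≡ 1 mod 4, the ring of integers is ℤ[(1+√-255)/2] with discriminant -255.
5 divides disc(K) = -255, so 5 ramifies.

ramified — (5) = 𝔭²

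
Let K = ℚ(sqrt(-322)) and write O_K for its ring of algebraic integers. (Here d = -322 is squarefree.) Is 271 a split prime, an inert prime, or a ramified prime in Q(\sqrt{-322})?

split — (271) = 𝔭₁𝔭₂ with 𝔭₁ ≠ 𝔭₂

Since -322 ≢ 1 mod 4, the ring of integers is ℤ[√-322] with discriminant 4·(-322) = -1288.
Since gcd(271, -1288) = 1 the prime 271 does not ramify.
(-322/271) = 220^135 mod 271 = 1, giving Legendre symbol 1.
(-322/271) = 1, so 271 splits.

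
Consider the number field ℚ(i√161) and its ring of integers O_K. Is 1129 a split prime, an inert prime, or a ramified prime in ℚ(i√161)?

Since -161 ≢ 1 mod 4, the ring of integers is ℤ[√-161] with discriminant 4·(-161) = -644.
Since gcd(1129, -644) = 1 the prime 1129 does not ramify.
Euler's criterion: (-161)^564 mod 1129 = 1. Thus (-161|1129) = 1.
(-161/1129) = 1, so 1129 splits.

split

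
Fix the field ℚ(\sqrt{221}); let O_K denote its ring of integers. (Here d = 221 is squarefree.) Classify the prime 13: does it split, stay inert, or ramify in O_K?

221 mod 4 = 1, hence disc K = 221 and O_K = ℤ[(1+√221)/2].
disc(K) = 221 = 13·17, so p = 13 is ramified.

ramified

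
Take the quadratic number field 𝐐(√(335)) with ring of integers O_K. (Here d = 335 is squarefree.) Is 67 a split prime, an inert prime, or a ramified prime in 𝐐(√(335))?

67 is ramified

Since 335 ≢ 1 mod 4, the ring of integers is ℤ[√335] with discriminant 4·335 = 1340.
67 divides disc(K) = 1340, so 67 ramifies.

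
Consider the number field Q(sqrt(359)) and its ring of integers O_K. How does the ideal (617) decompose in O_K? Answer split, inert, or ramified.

remains prime (inert)

Since 359 ≢ 1 mod 4, the ring of integers is ℤ[√359] with discriminant 4·359 = 1436.
disc(K) = 1436 is not divisible by 617; 617 is unramified.
Legendre symbol by Euler's criterion: (359/617) ≡ 359^308 ≡ 616 (mod 617), i.e. (359/617) = -1.
Legendre symbol -1 ⇒ 617 is inert.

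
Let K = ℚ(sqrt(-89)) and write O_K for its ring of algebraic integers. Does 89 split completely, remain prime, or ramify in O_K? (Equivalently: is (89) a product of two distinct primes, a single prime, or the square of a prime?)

d = -89 ≡ 3 (mod 4), so O_K = ℤ[√-89] and disc(K) = 4d = -356.
Ramification test: 89 | -356. The prime 89 ramifies in K.

ramifies in O_K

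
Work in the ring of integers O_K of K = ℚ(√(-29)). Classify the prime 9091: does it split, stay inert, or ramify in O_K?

Since -29 ≢ 1 mod 4, the ring of integers is ℤ[√-29] with discriminant 4·(-29) = -116.
disc(K) = -116 is not divisible by 9091; 9091 is unramified.
Euler's criterion: (-29)^4545 mod 9091 = 1. Thus (-29|9091) = 1.
Legendre symbol 1 ⇒ 9091 is split.

split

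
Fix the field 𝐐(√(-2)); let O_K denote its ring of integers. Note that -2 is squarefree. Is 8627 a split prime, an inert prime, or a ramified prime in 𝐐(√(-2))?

p splits

d = -2 ≡ 2 (mod 4), so O_K = ℤ[√-2] and disc(K) = 4d = -8.
8627 ∤ -8, so 8627 is unramified.
Euler's criterion: (-2)^4313 mod 8627 = 1. Thus (-2|8627) = 1.
d is a quadratic residue mod p, hence 8627 splits in O_K.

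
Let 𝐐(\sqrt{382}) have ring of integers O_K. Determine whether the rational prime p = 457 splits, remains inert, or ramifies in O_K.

457 splits in O_K

382 mod 4 = 2, hence disc K = 4·382 = 1528 and O_K = ℤ[√382].
Since gcd(457, 1528) = 1 the prime 457 does not ramify.
Euler's criterion: 382^228 mod 457 = 1. Thus (382|457) = 1.
(382/457) = 1, so 457 splits.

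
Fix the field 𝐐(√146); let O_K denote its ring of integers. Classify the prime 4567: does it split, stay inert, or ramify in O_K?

146 mod 4 = 2, hence disc K = 4·146 = 584 and O_K = ℤ[√146].
Since gcd(4567, 584) = 1 the prime 4567 does not ramify.
Legendre symbol by Euler's criterion: (146/4567) ≡ 146^2283 ≡ 1 (mod 4567), i.e. (146/4567) = 1.
d is a quadratic residue mod p, hence 4567 splits in O_K.

p splits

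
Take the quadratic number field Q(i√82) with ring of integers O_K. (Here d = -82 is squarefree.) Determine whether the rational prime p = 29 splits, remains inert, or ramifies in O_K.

-82 mod 4 = 2, hence disc K = 4·(-82) = -328 and O_K = ℤ[√-82].
Since gcd(29, -328) = 1 the prime 29 does not ramify.
Legendre symbol by Euler's criterion: (-82/29) ≡ (-82)^14 ≡ 1 (mod 29), i.e. (-82/29) = 1.
(-82/29) = 1, so 29 splits.

splits completely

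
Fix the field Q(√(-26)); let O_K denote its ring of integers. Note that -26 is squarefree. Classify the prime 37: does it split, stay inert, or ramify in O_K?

d = -26 ≡ 2 (mod 4), so O_K = ℤ[√-26] and disc(K) = 4d = -104.
disc(K) = -104 is not divisible by 37; 37 is unramified.
Legendre symbol by Euler's criterion: (-26/37) ≡ (-26)^18 ≡ 1 (mod 37), i.e. (-26/37) = 1.
(-26/37) = 1, so 37 splits.

p splits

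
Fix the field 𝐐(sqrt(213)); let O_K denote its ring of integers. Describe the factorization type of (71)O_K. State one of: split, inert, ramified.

Since 213 ≡ 1 mod 4, the ring of integers is ℤ[(1+√213)/2] with discriminant 213.
Ramification test: 71 | 213. The prime 71 ramifies in K.

71 is ramified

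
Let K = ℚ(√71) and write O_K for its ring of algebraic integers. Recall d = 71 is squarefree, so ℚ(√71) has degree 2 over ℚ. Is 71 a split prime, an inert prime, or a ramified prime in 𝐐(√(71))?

ramifies in O_K

Since 71 ≢ 1 mod 4, the ring of integers is ℤ[√71] with discriminant 4·71 = 284.
71 divides disc(K) = 284, so 71 ramifies.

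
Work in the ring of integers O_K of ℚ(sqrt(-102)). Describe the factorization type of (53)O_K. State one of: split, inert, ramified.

-102 mod 4 = 2, hence disc K = 4·(-102) = -408 and O_K = ℤ[√-102].
Since gcd(53, -408) = 1 the prime 53 does not ramify.
Compute (-102/53) via Euler: 4^((53-1)/2) mod 53 = 1, so (-102/53) = 1.
d is a quadratic residue mod p, hence 53 splits in O_K.

splits completely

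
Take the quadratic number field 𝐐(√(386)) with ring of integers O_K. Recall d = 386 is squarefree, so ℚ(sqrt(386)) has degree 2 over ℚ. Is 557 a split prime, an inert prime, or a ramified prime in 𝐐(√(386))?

386 mod 4 = 2, hence disc K = 4·386 = 1544 and O_K = ℤ[√386].
557 ∤ 1544, so 557 is unramified.
Compute (386/557) via Euler: 386^((557-1)/2) mod 557 = 1, so (386/557) = 1.
Legendre symbol 1 ⇒ 557 is split.

p splits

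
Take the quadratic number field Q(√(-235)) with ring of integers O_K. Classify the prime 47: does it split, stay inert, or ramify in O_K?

-235 mod 4 = 1, hence disc K = -235 and O_K = ℤ[(1+√-235)/2].
47 divides disc(K) = -235, so 47 ramifies.

ramifies in O_K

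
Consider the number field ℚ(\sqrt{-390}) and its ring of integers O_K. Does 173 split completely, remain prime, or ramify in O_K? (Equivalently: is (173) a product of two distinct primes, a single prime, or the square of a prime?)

d = -390 ≡ 2 (mod 4), so O_K = ℤ[√-390] and disc(K) = 4d = -1560.
Since gcd(173, -1560) = 1 the prime 173 does not ramify.
Euler's criterion: (-390)^86 mod 173 = 172. Thus (-390|173) = -1.
Legendre symbol -1 ⇒ 173 is inert.

173 remains inert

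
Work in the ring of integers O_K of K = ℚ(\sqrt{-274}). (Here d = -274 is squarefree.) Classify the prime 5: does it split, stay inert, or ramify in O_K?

Since -274 ≢ 1 mod 4, the ring of integers is ℤ[√-274] with discriminant 4·(-274) = -1096.
Since gcd(5, -1096) = 1 the prime 5 does not ramify.
(-274/5) = 1^2 mod 5 = 1, giving Legendre symbol 1.
d is a quadratic residue mod p, hence 5 splits in O_K.

split — (5) = 𝔭₁𝔭₂ with 𝔭₁ ≠ 𝔭₂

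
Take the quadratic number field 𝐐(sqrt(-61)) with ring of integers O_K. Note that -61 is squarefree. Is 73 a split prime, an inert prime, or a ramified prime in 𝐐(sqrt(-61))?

split — (73) = 𝔭₁𝔭₂ with 𝔭₁ ≠ 𝔭₂

d = -61 ≡ 3 (mod 4), so O_K = ℤ[√-61] and disc(K) = 4d = -244.
Since gcd(73, -244) = 1 the prime 73 does not ramify.
Euler's criterion: (-61)^36 mod 73 = 1. Thus (-61|73) = 1.
(-61/73) = 1, so 73 splits.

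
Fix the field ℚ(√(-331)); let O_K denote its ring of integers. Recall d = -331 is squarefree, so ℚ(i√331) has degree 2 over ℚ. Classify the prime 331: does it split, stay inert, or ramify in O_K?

ramifies in O_K

d = -331 ≡ 1 (mod 4), so O_K = ℤ[(1+√-331)/2] and disc(K) = d = -331.
331 divides disc(K) = -331, so 331 ramifies.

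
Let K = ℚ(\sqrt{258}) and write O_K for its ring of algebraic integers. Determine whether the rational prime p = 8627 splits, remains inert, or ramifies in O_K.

8627 remains inert

d = 258 ≡ 2 (mod 4), so O_K = ℤ[√258] and disc(K) = 4d = 1032.
Since gcd(8627, 1032) = 1 the prime 8627 does not ramify.
Euler's criterion: 258^4313 mod 8627 = 8626. Thus (258|8627) = -1.
Legendre symbol -1 ⇒ 8627 is inert.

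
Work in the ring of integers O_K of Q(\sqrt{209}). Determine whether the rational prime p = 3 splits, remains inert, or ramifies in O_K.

209 mod 4 = 1, hence disc K = 209 and O_K = ℤ[(1+√209)/2].
3 ∤ 209, so 3 is unramified.
Legendre symbol by Euler's criterion: (209/3) ≡ 209^1 ≡ 2 (mod 3), i.e. (209/3) = -1.
(209/3) = -1, so 3 is inert.

remains prime (inert)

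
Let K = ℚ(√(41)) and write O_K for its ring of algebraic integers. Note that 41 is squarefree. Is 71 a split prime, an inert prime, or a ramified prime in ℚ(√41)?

d = 41 ≡ 1 (mod 4), so O_K = ℤ[(1+√41)/2] and disc(K) = d = 41.
disc(K) = 41 is not divisible by 71; 71 is unramified.
Euler's criterion: 41^35 mod 71 = 70. Thus (41|71) = -1.
d is a non-residue mod p, hence 71 remains inert in O_K.

inert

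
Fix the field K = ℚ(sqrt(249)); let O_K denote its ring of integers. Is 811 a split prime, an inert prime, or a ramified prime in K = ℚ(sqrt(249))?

p splits

Since 249 ≡ 1 mod 4, the ring of integers is ℤ[(1+√249)/2] with discriminant 249.
811 ∤ 249, so 811 is unramified.
Euler's criterion: 249^405 mod 811 = 1. Thus (249|811) = 1.
(249/811) = 1, so 811 splits.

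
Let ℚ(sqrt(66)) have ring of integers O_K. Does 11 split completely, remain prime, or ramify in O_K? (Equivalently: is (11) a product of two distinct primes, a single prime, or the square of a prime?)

11 is ramified

66 mod 4 = 2, hence disc K = 4·66 = 264 and O_K = ℤ[√66].
Ramification test: 11 | 264. The prime 11 ramifies in K.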